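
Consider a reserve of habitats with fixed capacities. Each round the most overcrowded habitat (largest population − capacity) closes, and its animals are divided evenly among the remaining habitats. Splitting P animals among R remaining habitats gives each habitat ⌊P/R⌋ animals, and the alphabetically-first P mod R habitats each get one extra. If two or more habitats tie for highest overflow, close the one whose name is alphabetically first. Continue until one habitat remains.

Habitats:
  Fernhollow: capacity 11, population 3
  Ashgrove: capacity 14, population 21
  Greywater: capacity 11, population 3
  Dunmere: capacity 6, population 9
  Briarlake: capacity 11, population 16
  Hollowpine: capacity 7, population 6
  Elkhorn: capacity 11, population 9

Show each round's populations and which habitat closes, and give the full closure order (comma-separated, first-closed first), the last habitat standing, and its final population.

Round 1: Ashgrove=21 Briarlake=16 Dunmere=9 Elkhorn=9 Fernhollow=3 Greywater=3 Hollowpine=6 → close Ashgrove (overflow 7)
  21÷6 = 3 each, +1 to first 3
Round 2: Briarlake=20 Dunmere=13 Elkhorn=13 Fernhollow=6 Greywater=6 Hollowpine=9 → close Briarlake (overflow 9)
  20÷5 = 4 each, +1 to first 0
Round 3: Dunmere=17 Elkhorn=17 Fernhollow=10 Greywater=10 Hollowpine=13 → close Dunmere (overflow 11)
  17÷4 = 4 each, +1 to first 1
Round 4: Elkhorn=22 Fernhollow=14 Greywater=14 Hollowpine=17 → close Elkhorn (overflow 11)
  22÷3 = 7 each, +1 to first 1
Round 5: Fernhollow=22 Greywater=21 Hollowpine=24 → close Hollowpine (overflow 17)
  24÷2 = 12 each, +1 to first 0
Round 6: Fernhollow=34 Greywater=33 → close Fernhollow (overflow 23)
  34÷1 = 34 each, +1 to first 0

Closure order: Ashgrove, Briarlake, Dunmere, Elkhorn, Hollowpine, Fernhollow
Last habitat: Greywater with 67 animals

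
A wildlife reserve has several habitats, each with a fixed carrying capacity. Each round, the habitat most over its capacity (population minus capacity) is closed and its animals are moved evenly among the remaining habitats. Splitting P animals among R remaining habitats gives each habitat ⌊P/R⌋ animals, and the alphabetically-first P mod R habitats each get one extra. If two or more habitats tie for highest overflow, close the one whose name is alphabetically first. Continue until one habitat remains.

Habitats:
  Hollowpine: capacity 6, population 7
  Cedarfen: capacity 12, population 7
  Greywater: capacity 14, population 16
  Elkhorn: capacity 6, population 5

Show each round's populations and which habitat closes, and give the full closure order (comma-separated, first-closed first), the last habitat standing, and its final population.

Closure order: Greywater, Hollowpine, Elkhorn
Last habitat: Cedarfen with 35 animals

Round 1: Cedarfen=7 Elkhorn=5 Greywater=16 Hollowpine=7 → close Greywater (overflow 2)
  16÷3 = 5 each, +1 to first 1
Round 2: Cedarfen=13 Elkhorn=10 Hollowpine=12 → close Hollowpine (overflow 6)
  12÷2 = 6 each, +1 to first 0
Round 3: Cedarfen=19 Elkhorn=16 → close Elkhorn (overflow 10)
  16÷1 = 16 each, +1 to first 0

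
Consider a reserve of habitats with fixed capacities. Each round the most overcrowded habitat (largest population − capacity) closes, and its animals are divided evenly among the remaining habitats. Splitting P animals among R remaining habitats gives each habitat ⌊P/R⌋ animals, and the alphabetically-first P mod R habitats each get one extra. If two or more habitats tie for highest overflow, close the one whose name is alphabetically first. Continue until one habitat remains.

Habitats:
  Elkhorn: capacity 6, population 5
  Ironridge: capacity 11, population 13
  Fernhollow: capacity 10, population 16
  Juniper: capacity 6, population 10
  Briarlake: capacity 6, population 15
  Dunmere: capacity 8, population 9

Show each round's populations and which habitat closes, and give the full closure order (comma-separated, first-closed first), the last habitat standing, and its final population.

Round 1: Briarlake=15 Dunmere=9 Elkhorn=5 Fernhollow=16 Ironridge=13 Juniper=10 → close Briarlake (overflow 9)
  15÷5 = 3 each, +1 to first 0
Round 2: Dunmere=12 Elkhorn=8 Fernhollow=19 Ironridge=16 Juniper=13 → close Fernhollow (overflow 9)
  19÷4 = 4 each, +1 to first 3
Round 3: Dunmere=17 Elkhorn=13 Ironridge=21 Juniper=17 → close Juniper (overflow 11)
  17÷3 = 5 each, +1 to first 2
Round 4: Dunmere=23 Elkhorn=19 Ironridge=26 → close Dunmere (overflow 15)
  23÷2 = 11 each, +1 to first 1
Round 5: Elkhorn=31 Ironridge=37 → close Ironridge (overflow 26)
  37÷1 = 37 each, +1 to first 0

Closure order: Briarlake, Fernhollow, Juniper, Dunmere, Ironridge
Last habitat: Elkhorn with 68 animals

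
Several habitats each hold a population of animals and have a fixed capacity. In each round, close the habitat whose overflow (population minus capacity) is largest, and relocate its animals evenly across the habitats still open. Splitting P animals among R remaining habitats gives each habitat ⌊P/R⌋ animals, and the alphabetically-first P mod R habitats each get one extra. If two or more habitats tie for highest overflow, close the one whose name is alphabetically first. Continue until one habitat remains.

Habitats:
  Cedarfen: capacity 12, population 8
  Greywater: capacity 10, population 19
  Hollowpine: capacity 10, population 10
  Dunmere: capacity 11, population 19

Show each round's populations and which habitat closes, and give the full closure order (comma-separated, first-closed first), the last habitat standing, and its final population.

Round 1: Cedarfen=8 Dunmere=19 Greywater=19 Hollowpine=10 → close Greywater (overflow 9)
  19÷3 = 6 each, +1 to first 1
Round 2: Cedarfen=15 Dunmere=25 Hollowpine=16 → close Dunmere (overflow 14)
  25÷2 = 12 each, +1 to first 1
Round 3: Cedarfen=28 Hollowpine=28 → close Hollowpine (overflow 18)
  28÷1 = 28 each, +1 to first 0

Closure order: Greywater, Dunmere, Hollowpine
Last habitat: Cedarfen with 56 animals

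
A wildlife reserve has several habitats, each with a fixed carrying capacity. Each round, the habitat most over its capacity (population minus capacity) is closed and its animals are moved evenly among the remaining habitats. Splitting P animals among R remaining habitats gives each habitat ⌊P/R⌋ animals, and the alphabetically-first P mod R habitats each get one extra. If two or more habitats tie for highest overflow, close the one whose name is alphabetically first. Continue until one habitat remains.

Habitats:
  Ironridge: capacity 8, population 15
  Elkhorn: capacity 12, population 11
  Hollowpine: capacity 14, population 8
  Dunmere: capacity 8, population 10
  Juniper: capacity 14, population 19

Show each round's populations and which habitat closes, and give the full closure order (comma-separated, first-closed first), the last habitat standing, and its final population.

Round 1: Dunmere=10 Elkhorn=11 Hollowpine=8 Ironridge=15 Juniper=19 → close Ironridge (overflow 7)
  15÷4 = 3 each, +1 to first 3
Round 2: Dunmere=14 Elkhorn=15 Hollowpine=12 Juniper=22 → close Juniper (overflow 8)
  22÷3 = 7 each, +1 to first 1
Round 3: Dunmere=22 Elkhorn=22 Hollowpine=19 → close Dunmere (overflow 14)
  22÷2 = 11 each, +1 to first 0
Round 4: Elkhorn=33 Hollowpine=30 → close Elkhorn (overflow 21)
  33÷1 = 33 each, +1 to first 0

Closure order: Ironridge, Juniper, Dunmere, Elkhorn
Last habitat: Hollowpine with 63 animals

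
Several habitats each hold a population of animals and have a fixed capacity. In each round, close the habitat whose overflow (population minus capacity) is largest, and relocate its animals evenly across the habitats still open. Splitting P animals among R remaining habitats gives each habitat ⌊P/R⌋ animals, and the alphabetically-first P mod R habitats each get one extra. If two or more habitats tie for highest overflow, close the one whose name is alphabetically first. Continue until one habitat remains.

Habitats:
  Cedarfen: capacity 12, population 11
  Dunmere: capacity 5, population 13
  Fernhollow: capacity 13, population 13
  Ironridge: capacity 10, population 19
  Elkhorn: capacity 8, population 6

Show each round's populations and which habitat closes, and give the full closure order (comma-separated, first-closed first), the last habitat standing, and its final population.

Closure order: Ironridge, Dunmere, Cedarfen, Fernhollow
Last habitat: Elkhorn with 62 animals

Round 1: Cedarfen=11 Dunmere=13 Elkhorn=6 Fernhollow=13 Ironridge=19 → close Ironridge (overflow 9)
  19÷4 = 4 each, +1 to first 3
Round 2: Cedarfen=16 Dunmere=18 Elkhorn=11 Fernhollow=17 → close Dunmere (overflow 13)
  18÷3 = 6 each, +1 to first 0
Round 3: Cedarfen=22 Elkhorn=17 Fernhollow=23 → close Cedarfen (overflow 10)
  22÷2 = 11 each, +1 to first 0
Round 4: Elkhorn=28 Fernhollow=34 → close Fernhollow (overflow 21)
  34÷1 = 34 each, +1 to first 0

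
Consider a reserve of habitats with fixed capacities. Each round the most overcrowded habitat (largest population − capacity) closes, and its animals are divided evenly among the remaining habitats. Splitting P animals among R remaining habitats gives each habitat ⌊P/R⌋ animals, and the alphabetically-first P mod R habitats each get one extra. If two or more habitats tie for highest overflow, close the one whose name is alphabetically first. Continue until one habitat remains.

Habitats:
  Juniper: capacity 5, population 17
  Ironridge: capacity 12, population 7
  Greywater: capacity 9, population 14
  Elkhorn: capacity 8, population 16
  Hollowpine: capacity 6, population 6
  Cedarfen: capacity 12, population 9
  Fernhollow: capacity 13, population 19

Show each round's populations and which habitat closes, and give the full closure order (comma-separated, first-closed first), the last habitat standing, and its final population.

Round 1: Cedarfen=9 Elkhorn=16 Fernhollow=19 Greywater=14 Hollowpine=6 Ironridge=7 Juniper=17 → close Juniper (overflow 12)
  17÷6 = 2 each, +1 to first 5
Round 2: Cedarfen=12 Elkhorn=19 Fernhollow=22 Greywater=17 Hollowpine=9 Ironridge=9 → close Elkhorn (overflow 11)
  19÷5 = 3 each, +1 to first 4
Round 3: Cedarfen=16 Fernhollow=26 Greywater=21 Hollowpine=13 Ironridge=12 → close Fernhollow (overflow 13)
  26÷4 = 6 each, +1 to first 2
Round 4: Cedarfen=23 Greywater=28 Hollowpine=19 Ironridge=18 → close Greywater (overflow 19)
  28÷3 = 9 each, +1 to first 1
Round 5: Cedarfen=33 Hollowpine=28 Ironridge=27 → close Hollowpine (overflow 22)
  28÷2 = 14 each, +1 to first 0
Round 6: Cedarfen=47 Ironridge=41 → close Cedarfen (overflow 35)
  47÷1 = 47 each, +1 to first 0

Closure order: Juniper, Elkhorn, Fernhollow, Greywater, Hollowpine, Cedarfen
Last habitat: Ironridge with 88 animals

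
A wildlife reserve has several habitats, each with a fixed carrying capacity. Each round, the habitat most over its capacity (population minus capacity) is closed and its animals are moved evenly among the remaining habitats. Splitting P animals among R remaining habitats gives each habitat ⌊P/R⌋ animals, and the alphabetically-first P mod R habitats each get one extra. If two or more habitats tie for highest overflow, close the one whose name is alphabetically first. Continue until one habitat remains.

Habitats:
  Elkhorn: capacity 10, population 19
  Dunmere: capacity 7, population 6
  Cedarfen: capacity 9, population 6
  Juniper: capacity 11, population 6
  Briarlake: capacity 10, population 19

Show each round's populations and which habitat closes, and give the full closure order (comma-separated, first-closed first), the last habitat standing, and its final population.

Closure order: Briarlake, Elkhorn, Dunmere, Cedarfen
Last habitat: Juniper with 56 animals

Round 1: Briarlake=19 Cedarfen=6 Dunmere=6 Elkhorn=19 Juniper=6 → close Briarlake (overflow 9)
  19÷4 = 4 each, +1 to first 3
Round 2: Cedarfen=11 Dunmere=11 Elkhorn=24 Juniper=10 → close Elkhorn (overflow 14)
  24÷3 = 8 each, +1 to first 0
Round 3: Cedarfen=19 Dunmere=19 Juniper=18 → close Dunmere (overflow 12)
  19÷2 = 9 each, +1 to first 1
Round 4: Cedarfen=29 Juniper=27 → close Cedarfen (overflow 20)
  29÷1 = 29 each, +1 to first 0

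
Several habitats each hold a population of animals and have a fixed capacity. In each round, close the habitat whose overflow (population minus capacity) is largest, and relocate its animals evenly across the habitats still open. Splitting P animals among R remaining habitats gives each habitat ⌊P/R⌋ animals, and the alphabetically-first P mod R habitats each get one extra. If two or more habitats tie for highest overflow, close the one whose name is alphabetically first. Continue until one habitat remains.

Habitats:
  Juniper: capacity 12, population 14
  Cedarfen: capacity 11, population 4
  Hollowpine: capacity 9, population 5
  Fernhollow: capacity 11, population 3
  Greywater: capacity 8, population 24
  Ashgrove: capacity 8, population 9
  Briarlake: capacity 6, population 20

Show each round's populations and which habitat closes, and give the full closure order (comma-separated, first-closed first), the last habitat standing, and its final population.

Round 1: Ashgrove=9 Briarlake=20 Cedarfen=4 Fernhollow=3 Greywater=24 Hollowpine=5 Juniper=14 → close Greywater (overflow 16)
  24÷6 = 4 each, +1 to first 0
Round 2: Ashgrove=13 Briarlake=24 Cedarfen=8 Fernhollow=7 Hollowpine=9 Juniper=18 → close Briarlake (overflow 18)
  24÷5 = 4 each, +1 to first 4
Round 3: Ashgrove=18 Cedarfen=13 Fernhollow=12 Hollowpine=14 Juniper=22 → close Ashgrove (overflow 10)
  18÷4 = 4 each, +1 to first 2
Round 4: Cedarfen=18 Fernhollow=17 Hollowpine=18 Juniper=26 → close Juniper (overflow 14)
  26÷3 = 8 each, +1 to first 2
Round 5: Cedarfen=27 Fernhollow=26 Hollowpine=26 → close Hollowpine (overflow 17)
  26÷2 = 13 each, +1 to first 0
Round 6: Cedarfen=40 Fernhollow=39 → close Cedarfen (overflow 29)
  40÷1 = 40 each, +1 to first 0

Closure order: Greywater, Briarlake, Ashgrove, Juniper, Hollowpine, Cedarfen
Last habitat: Fernhollow with 79 animals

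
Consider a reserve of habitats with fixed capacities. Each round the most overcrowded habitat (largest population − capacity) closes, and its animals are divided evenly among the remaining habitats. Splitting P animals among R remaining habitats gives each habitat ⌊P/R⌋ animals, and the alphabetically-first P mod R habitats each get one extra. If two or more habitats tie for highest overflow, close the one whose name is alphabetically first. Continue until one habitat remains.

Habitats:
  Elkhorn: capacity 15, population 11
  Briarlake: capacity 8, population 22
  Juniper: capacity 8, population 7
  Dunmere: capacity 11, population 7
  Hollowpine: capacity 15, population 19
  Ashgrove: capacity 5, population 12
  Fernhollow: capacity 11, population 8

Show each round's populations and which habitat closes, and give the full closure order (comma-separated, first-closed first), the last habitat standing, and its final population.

Round 1: Ashgrove=12 Briarlake=22 Dunmere=7 Elkhorn=11 Fernhollow=8 Hollowpine=19 Juniper=7 → close Briarlake (overflow 14)
  22÷6 = 3 each, +1 to first 4
Round 2: Ashgrove=16 Dunmere=11 Elkhorn=15 Fernhollow=12 Hollowpine=22 Juniper=10 → close Ashgrove (overflow 11)
  16÷5 = 3 each, +1 to first 1
Round 3: Dunmere=15 Elkhorn=18 Fernhollow=15 Hollowpine=25 Juniper=13 → close Hollowpine (overflow 10)
  25÷4 = 6 each, +1 to first 1
Round 4: Dunmere=22 Elkhorn=24 Fernhollow=21 Juniper=19 → close Dunmere (overflow 11)
  22÷3 = 7 each, +1 to first 1
Round 5: Elkhorn=32 Fernhollow=28 Juniper=26 → close Juniper (overflow 18)
  26÷2 = 13 each, +1 to first 0
Round 6: Elkhorn=45 Fernhollow=41 → close Elkhorn (overflow 30)
  45÷1 = 45 each, +1 to first 0

Closure order: Briarlake, Ashgrove, Hollowpine, Dunmere, Juniper, Elkhorn
Last habitat: Fernhollow with 86 animals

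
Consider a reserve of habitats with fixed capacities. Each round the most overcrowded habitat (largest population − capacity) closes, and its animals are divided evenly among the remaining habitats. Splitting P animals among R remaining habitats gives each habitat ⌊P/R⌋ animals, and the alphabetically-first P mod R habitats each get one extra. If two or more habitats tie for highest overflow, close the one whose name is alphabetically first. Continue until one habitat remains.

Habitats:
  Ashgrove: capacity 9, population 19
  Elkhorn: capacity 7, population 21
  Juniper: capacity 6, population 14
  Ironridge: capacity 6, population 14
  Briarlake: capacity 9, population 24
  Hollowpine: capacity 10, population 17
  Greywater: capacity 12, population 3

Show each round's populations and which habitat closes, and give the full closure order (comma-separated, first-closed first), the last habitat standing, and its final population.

Closure order: Briarlake, Elkhorn, Ashgrove, Ironridge, Juniper, Hollowpine
Last habitat: Greywater with 112 animals

Round 1: Ashgrove=19 Briarlake=24 Elkhorn=21 Greywater=3 Hollowpine=17 Ironridge=14 Juniper=14 → close Briarlake (overflow 15)
  24÷6 = 4 each, +1 to first 0
Round 2: Ashgrove=23 Elkhorn=25 Greywater=7 Hollowpine=21 Ironridge=18 Juniper=18 → close Elkhorn (overflow 18)
  25÷5 = 5 each, +1 to first 0
Round 3: Ashgrove=28 Greywater=12 Hollowpine=26 Ironridge=23 Juniper=23 → close Ashgrove (overflow 19)
  28÷4 = 7 each, +1 to first 0
Round 4: Greywater=19 Hollowpine=33 Ironridge=30 Juniper=30 → close Ironridge (overflow 24)
  30÷3 = 10 each, +1 to first 0
Round 5: Greywater=29 Hollowpine=43 Juniper=40 → close Juniper (overflow 34)
  40÷2 = 20 each, +1 to first 0
Round 6: Greywater=49 Hollowpine=63 → close Hollowpine (overflow 53)
  63÷1 = 63 each, +1 to first 0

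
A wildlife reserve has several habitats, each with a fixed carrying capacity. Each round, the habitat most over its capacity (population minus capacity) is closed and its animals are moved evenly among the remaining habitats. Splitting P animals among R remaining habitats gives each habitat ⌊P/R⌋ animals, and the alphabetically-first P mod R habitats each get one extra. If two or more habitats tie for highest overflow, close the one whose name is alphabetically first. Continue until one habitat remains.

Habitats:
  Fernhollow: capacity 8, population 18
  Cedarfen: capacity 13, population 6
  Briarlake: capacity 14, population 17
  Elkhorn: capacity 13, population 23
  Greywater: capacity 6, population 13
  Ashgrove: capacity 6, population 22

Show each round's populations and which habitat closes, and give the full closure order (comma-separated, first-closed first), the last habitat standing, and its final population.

Round 1: Ashgrove=22 Briarlake=17 Cedarfen=6 Elkhorn=23 Fernhollow=18 Greywater=13 → close Ashgrove (overflow 16)
  22÷5 = 4 each, +1 to first 2
Round 2: Briarlake=22 Cedarfen=11 Elkhorn=27 Fernhollow=22 Greywater=17 → close Elkhorn (overflow 14)
  27÷4 = 6 each, +1 to first 3
Round 3: Briarlake=29 Cedarfen=18 Fernhollow=29 Greywater=23 → close Fernhollow (overflow 21)
  29÷3 = 9 each, +1 to first 2
Round 4: Briarlake=39 Cedarfen=28 Greywater=32 → close Greywater (overflow 26)
  32÷2 = 16 each, +1 to first 0
Round 5: Briarlake=55 Cedarfen=44 → close Briarlake (overflow 41)
  55÷1 = 55 each, +1 to first 0

Closure order: Ashgrove, Elkhorn, Fernhollow, Greywater, Briarlake
Last habitat: Cedarfen with 99 animals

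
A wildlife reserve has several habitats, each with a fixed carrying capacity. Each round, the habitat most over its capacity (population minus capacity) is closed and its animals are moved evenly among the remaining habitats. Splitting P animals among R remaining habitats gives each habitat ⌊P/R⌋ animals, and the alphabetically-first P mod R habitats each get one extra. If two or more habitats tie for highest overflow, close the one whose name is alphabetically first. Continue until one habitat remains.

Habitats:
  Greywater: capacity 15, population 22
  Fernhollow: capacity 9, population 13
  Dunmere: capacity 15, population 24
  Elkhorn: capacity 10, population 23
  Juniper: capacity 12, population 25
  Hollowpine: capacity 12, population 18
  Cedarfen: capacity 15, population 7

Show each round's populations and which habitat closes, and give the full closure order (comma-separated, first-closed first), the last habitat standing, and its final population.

Closure order: Elkhorn, Juniper, Dunmere, Greywater, Fernhollow, Hollowpine
Last habitat: Cedarfen with 132 animals

Round 1: Cedarfen=7 Dunmere=24 Elkhorn=23 Fernhollow=13 Greywater=22 Hollowpine=18 Juniper=25 → close Elkhorn (overflow 13)
  23÷6 = 3 each, +1 to first 5
Round 2: Cedarfen=11 Dunmere=28 Fernhollow=17 Greywater=26 Hollowpine=22 Juniper=28 → close Juniper (overflow 16)
  28÷5 = 5 each, +1 to first 3
Round 3: Cedarfen=17 Dunmere=34 Fernhollow=23 Greywater=31 Hollowpine=27 → close Dunmere (overflow 19)
  34÷4 = 8 each, +1 to first 2
Round 4: Cedarfen=26 Fernhollow=32 Greywater=39 Hollowpine=35 → close Greywater (overflow 24)
  39÷3 = 13 each, +1 to first 0
Round 5: Cedarfen=39 Fernhollow=45 Hollowpine=48 → close Fernhollow (overflow 36)
  45÷2 = 22 each, +1 to first 1
Round 6: Cedarfen=62 Hollowpine=70 → close Hollowpine (overflow 58)
  70÷1 = 70 each, +1 to first 0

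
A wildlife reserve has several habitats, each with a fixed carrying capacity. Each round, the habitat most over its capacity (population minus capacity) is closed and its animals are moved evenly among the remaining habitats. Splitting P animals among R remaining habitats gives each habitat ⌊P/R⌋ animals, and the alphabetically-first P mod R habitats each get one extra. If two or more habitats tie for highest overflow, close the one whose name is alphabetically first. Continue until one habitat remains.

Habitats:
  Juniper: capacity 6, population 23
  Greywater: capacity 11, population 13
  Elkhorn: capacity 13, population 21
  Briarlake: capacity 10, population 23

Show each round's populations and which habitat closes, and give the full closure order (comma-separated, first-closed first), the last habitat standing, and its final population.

Closure order: Juniper, Briarlake, Elkhorn
Last habitat: Greywater with 80 animals

Round 1: Briarlake=23 Elkhorn=21 Greywater=13 Juniper=23 → close Juniper (overflow 17)
  23÷3 = 7 each, +1 to first 2
Round 2: Briarlake=31 Elkhorn=29 Greywater=20 → close Briarlake (overflow 21)
  31÷2 = 15 each, +1 to first 1
Round 3: Elkhorn=45 Greywater=35 → close Elkhorn (overflow 32)
  45÷1 = 45 each, +1 to first 0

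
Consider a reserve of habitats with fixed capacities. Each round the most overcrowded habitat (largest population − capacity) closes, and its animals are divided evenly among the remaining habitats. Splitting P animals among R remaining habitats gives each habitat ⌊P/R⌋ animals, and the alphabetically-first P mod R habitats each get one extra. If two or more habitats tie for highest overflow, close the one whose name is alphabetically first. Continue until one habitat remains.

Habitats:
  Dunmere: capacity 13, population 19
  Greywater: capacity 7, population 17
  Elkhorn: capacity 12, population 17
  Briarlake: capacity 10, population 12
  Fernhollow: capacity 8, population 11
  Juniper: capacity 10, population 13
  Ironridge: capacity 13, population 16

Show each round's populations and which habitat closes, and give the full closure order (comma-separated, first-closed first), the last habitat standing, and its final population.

Round 1: Briarlake=12 Dunmere=19 Elkhorn=17 Fernhollow=11 Greywater=17 Ironridge=16 Juniper=13 → close Greywater (overflow 10)
  17÷6 = 2 each, +1 to first 5
Round 2: Briarlake=15 Dunmere=22 Elkhorn=20 Fernhollow=14 Ironridge=19 Juniper=15 → close Dunmere (overflow 9)
  22÷5 = 4 each, +1 to first 2
Round 3: Briarlake=20 Elkhorn=25 Fernhollow=18 Ironridge=23 Juniper=19 → close Elkhorn (overflow 13)
  25÷4 = 6 each, +1 to first 1
Round 4: Briarlake=27 Fernhollow=24 Ironridge=29 Juniper=25 → close Briarlake (overflow 17)
  27÷3 = 9 each, +1 to first 0
Round 5: Fernhollow=33 Ironridge=38 Juniper=34 → close Fernhollow (overflow 25)
  33÷2 = 16 each, +1 to first 1
Round 6: Ironridge=55 Juniper=50 → close Ironridge (overflow 42)
  55÷1 = 55 each, +1 to first 0

Closure order: Greywater, Dunmere, Elkhorn, Briarlake, Fernhollow, Ironridge
Last habitat: Juniper with 105 animals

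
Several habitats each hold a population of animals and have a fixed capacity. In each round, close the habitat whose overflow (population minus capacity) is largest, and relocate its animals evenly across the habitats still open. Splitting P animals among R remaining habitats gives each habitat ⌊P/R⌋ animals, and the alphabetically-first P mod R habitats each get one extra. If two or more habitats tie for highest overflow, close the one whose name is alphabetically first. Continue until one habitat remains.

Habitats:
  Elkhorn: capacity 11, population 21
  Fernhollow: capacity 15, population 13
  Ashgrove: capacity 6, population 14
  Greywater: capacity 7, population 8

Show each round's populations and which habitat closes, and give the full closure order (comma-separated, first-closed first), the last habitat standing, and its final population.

Round 1: Ashgrove=14 Elkhorn=21 Fernhollow=13 Greywater=8 → close Elkhorn (overflow 10)
  21÷3 = 7 each, +1 to first 0
Round 2: Ashgrove=21 Fernhollow=20 Greywater=15 → close Ashgrove (overflow 15)
  21÷2 = 10 each, +1 to first 1
Round 3: Fernhollow=31 Greywater=25 → close Greywater (overflow 18)
  25÷1 = 25 each, +1 to first 0

Closure order: Elkhorn, Ashgrove, Greywater
Last habitat: Fernhollow with 56 animals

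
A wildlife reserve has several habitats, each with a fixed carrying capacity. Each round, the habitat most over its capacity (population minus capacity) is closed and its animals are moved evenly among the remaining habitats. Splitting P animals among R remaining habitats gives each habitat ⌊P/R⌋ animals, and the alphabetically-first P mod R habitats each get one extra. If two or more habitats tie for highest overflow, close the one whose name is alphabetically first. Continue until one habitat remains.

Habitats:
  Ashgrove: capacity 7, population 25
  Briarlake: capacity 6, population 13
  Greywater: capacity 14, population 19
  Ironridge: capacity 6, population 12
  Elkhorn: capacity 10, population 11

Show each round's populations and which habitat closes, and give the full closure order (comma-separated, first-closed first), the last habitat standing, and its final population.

Closure order: Ashgrove, Briarlake, Greywater, Ironridge
Last habitat: Elkhorn with 80 animals

Round 1: Ashgrove=25 Briarlake=13 Elkhorn=11 Greywater=19 Ironridge=12 → close Ashgrove (overflow 18)
  25÷4 = 6 each, +1 to first 1
Round 2: Briarlake=20 Elkhorn=17 Greywater=25 Ironridge=18 → close Briarlake (overflow 14)
  20÷3 = 6 each, +1 to first 2
Round 3: Elkhorn=24 Greywater=32 Ironridge=24 → close Greywater (overflow 18)
  32÷2 = 16 each, +1 to first 0
Round 4: Elkhorn=40 Ironridge=40 → close Ironridge (overflow 34)
  40÷1 = 40 each, +1 to first 0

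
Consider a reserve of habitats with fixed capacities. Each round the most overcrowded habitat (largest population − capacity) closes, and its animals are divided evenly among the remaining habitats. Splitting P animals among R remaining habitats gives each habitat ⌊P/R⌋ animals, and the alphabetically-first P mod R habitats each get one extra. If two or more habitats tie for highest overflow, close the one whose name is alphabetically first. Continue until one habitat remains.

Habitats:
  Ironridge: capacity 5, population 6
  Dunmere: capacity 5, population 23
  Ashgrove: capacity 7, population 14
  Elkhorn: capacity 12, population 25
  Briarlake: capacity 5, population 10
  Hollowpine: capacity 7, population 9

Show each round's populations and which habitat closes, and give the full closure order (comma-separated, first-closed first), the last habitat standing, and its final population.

Round 1: Ashgrove=14 Briarlake=10 Dunmere=23 Elkhorn=25 Hollowpine=9 Ironridge=6 → close Dunmere (overflow 18)
  23÷5 = 4 each, +1 to first 3
Round 2: Ashgrove=19 Briarlake=15 Elkhorn=30 Hollowpine=13 Ironridge=10 → close Elkhorn (overflow 18)
  30÷4 = 7 each, +1 to first 2
Round 3: Ashgrove=27 Briarlake=23 Hollowpine=20 Ironridge=17 → close Ashgrove (overflow 20)
  27÷3 = 9 each, +1 to first 0
Round 4: Briarlake=32 Hollowpine=29 Ironridge=26 → close Briarlake (overflow 27)
  32÷2 = 16 each, +1 to first 0
Round 5: Hollowpine=45 Ironridge=42 → close Hollowpine (overflow 38)
  45÷1 = 45 each, +1 to first 0

Closure order: Dunmere, Elkhorn, Ashgrove, Briarlake, Hollowpine
Last habitat: Ironridge with 87 animals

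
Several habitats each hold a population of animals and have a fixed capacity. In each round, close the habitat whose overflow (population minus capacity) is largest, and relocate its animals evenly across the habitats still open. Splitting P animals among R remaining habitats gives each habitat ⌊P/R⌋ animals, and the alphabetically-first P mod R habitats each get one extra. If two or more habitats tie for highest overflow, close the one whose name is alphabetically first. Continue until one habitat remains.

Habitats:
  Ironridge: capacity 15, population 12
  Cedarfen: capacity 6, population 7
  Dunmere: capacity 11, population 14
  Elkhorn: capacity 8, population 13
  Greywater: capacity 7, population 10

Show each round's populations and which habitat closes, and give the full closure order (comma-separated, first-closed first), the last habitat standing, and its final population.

Closure order: Elkhorn, Dunmere, Greywater, Cedarfen
Last habitat: Ironridge with 56 animals

Round 1: Cedarfen=7 Dunmere=14 Elkhorn=13 Greywater=10 Ironridge=12 → close Elkhorn (overflow 5)
  13÷4 = 3 each, +1 to first 1
Round 2: Cedarfen=11 Dunmere=17 Greywater=13 Ironridge=15 → close Dunmere (overflow 6)
  17÷3 = 5 each, +1 to first 2
Round 3: Cedarfen=17 Greywater=19 Ironridge=20 → close Greywater (overflow 12)
  19÷2 = 9 each, +1 to first 1
Round 4: Cedarfen=27 Ironridge=29 → close Cedarfen (overflow 21)
  27÷1 = 27 each, +1 to first 0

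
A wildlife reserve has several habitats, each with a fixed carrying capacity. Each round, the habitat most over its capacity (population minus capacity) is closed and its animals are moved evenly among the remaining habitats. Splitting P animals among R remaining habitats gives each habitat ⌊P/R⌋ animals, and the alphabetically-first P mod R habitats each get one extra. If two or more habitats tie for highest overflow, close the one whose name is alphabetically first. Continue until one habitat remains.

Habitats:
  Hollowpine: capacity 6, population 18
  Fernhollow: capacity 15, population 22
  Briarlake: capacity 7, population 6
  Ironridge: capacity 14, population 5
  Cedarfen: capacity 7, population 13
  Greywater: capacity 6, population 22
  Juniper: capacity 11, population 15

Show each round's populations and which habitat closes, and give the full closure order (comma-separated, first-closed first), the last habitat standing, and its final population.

Closure order: Greywater, Hollowpine, Cedarfen, Fernhollow, Juniper, Briarlake
Last habitat: Ironridge with 101 animals

Round 1: Briarlake=6 Cedarfen=13 Fernhollow=22 Greywater=22 Hollowpine=18 Ironridge=5 Juniper=15 → close Greywater (overflow 16)
  22÷6 = 3 each, +1 to first 4
Round 2: Briarlake=10 Cedarfen=17 Fernhollow=26 Hollowpine=22 Ironridge=8 Juniper=18 → close Hollowpine (overflow 16)
  22÷5 = 4 each, +1 to first 2
Round 3: Briarlake=15 Cedarfen=22 Fernhollow=30 Ironridge=12 Juniper=22 → close Cedarfen (overflow 15)
  22÷4 = 5 each, +1 to first 2
Round 4: Briarlake=21 Fernhollow=36 Ironridge=17 Juniper=27 → close Fernhollow (overflow 21)
  36÷3 = 12 each, +1 to first 0
Round 5: Briarlake=33 Ironridge=29 Juniper=39 → close Juniper (overflow 28)
  39÷2 = 19 each, +1 to first 1
Round 6: Briarlake=53 Ironridge=48 → close Briarlake (overflow 46)
  53÷1 = 53 each, +1 to first 0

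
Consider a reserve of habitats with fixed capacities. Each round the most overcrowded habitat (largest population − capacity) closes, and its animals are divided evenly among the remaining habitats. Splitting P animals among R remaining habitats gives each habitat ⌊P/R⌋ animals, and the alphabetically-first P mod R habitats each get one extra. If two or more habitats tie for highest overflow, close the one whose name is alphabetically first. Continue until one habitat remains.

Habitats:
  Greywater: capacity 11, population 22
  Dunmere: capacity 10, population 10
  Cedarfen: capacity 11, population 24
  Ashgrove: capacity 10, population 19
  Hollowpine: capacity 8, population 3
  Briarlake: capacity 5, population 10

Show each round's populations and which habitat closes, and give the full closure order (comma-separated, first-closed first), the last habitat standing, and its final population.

Closure order: Cedarfen, Greywater, Ashgrove, Briarlake, Dunmere
Last habitat: Hollowpine with 88 animals

Round 1: Ashgrove=19 Briarlake=10 Cedarfen=24 Dunmere=10 Greywater=22 Hollowpine=3 → close Cedarfen (overflow 13)
  24÷5 = 4 each, +1 to first 4
Round 2: Ashgrove=24 Briarlake=15 Dunmere=15 Greywater=27 Hollowpine=7 → close Greywater (overflow 16)
  27÷4 = 6 each, +1 to first 3
Round 3: Ashgrove=31 Briarlake=22 Dunmere=22 Hollowpine=13 → close Ashgrove (overflow 21)
  31÷3 = 10 each, +1 to first 1
Round 4: Briarlake=33 Dunmere=32 Hollowpine=23 → close Briarlake (overflow 28)
  33÷2 = 16 each, +1 to first 1
Round 5: Dunmere=49 Hollowpine=39 → close Dunmere (overflow 39)
  49÷1 = 49 each, +1 to first 0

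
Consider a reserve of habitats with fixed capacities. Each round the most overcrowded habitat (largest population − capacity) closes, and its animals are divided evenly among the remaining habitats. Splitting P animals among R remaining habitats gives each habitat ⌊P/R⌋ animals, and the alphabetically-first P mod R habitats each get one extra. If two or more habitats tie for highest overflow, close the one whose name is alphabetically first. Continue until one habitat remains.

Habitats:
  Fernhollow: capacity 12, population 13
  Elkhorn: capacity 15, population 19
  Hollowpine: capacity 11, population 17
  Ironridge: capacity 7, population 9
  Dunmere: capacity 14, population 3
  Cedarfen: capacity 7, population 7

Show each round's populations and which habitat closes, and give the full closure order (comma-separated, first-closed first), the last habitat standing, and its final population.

Round 1: Cedarfen=7 Dunmere=3 Elkhorn=19 Fernhollow=13 Hollowpine=17 Ironridge=9 → close Hollowpine (overflow 6)
  17÷5 = 3 each, +1 to first 2
Round 2: Cedarfen=11 Dunmere=7 Elkhorn=22 Fernhollow=16 Ironridge=12 → close Elkhorn (overflow 7)
  22÷4 = 5 each, +1 to first 2
Round 3: Cedarfen=17 Dunmere=13 Fernhollow=21 Ironridge=17 → close Cedarfen (overflow 10)
  17÷3 = 5 each, +1 to first 2
Round 4: Dunmere=19 Fernhollow=27 Ironridge=22 → close Fernhollow (overflow 15)
  27÷2 = 13 each, +1 to first 1
Round 5: Dunmere=33 Ironridge=35 → close Ironridge (overflow 28)
  35÷1 = 35 each, +1 to first 0

Closure order: Hollowpine, Elkhorn, Cedarfen, Fernhollow, Ironridge
Last habitat: Dunmere with 68 animals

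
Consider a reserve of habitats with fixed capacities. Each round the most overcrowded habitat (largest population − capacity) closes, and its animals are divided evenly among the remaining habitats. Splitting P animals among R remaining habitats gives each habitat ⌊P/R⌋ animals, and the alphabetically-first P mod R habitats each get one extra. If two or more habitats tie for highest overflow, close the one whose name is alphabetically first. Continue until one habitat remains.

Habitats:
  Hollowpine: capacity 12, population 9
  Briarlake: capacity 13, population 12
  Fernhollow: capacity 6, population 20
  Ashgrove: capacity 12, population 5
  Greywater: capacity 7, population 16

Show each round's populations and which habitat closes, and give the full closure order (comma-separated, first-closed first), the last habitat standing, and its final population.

Round 1: Ashgrove=5 Briarlake=12 Fernhollow=20 Greywater=16 Hollowpine=9 → close Fernhollow (overflow 14)
  20÷4 = 5 each, +1 to first 0
Round 2: Ashgrove=10 Briarlake=17 Greywater=21 Hollowpine=14 → close Greywater (overflow 14)
  21÷3 = 7 each, +1 to first 0
Round 3: Ashgrove=17 Briarlake=24 Hollowpine=21 → close Briarlake (overflow 11)
  24÷2 = 12 each, +1 to first 0
Round 4: Ashgrove=29 Hollowpine=33 → close Hollowpine (overflow 21)
  33÷1 = 33 each, +1 to first 0

Closure order: Fernhollow, Greywater, Briarlake, Hollowpine
Last habitat: Ashgrove with 62 animals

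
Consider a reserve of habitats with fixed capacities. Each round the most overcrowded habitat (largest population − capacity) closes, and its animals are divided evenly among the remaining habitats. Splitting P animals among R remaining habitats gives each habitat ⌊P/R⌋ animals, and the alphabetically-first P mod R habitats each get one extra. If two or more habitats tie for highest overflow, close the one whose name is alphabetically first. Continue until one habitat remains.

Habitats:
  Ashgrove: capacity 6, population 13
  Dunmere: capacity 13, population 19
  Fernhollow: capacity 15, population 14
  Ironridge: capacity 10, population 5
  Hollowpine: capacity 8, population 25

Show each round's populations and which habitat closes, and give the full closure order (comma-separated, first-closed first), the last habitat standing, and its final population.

Closure order: Hollowpine, Ashgrove, Dunmere, Fernhollow
Last habitat: Ironridge with 76 animals

Round 1: Ashgrove=13 Dunmere=19 Fernhollow=14 Hollowpine=25 Ironridge=5 → close Hollowpine (overflow 17)
  25÷4 = 6 each, +1 to first 1
Round 2: Ashgrove=20 Dunmere=25 Fernhollow=20 Ironridge=11 → close Ashgrove (overflow 14)
  20÷3 = 6 each, +1 to first 2
Round 3: Dunmere=32 Fernhollow=27 Ironridge=17 → close Dunmere (overflow 19)
  32÷2 = 16 each, +1 to first 0
Round 4: Fernhollow=43 Ironridge=33 → close Fernhollow (overflow 28)
  43÷1 = 43 each, +1 to first 0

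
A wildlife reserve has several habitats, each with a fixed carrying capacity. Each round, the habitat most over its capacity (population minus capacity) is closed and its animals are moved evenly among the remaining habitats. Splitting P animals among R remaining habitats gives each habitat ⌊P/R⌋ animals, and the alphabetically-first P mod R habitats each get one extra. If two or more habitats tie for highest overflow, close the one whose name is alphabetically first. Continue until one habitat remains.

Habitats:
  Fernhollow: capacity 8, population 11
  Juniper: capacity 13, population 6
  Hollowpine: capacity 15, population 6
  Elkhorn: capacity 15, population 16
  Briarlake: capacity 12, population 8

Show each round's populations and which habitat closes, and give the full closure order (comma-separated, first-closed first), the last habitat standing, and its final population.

Closure order: Fernhollow, Elkhorn, Briarlake, Juniper
Last habitat: Hollowpine with 47 animals

Round 1: Briarlake=8 Elkhorn=16 Fernhollow=11 Hollowpine=6 Juniper=6 → close Fernhollow (overflow 3)
  11÷4 = 2 each, +1 to first 3
Round 2: Briarlake=11 Elkhorn=19 Hollowpine=9 Juniper=8 → close Elkhorn (overflow 4)
  19÷3 = 6 each, +1 to first 1
Round 3: Briarlake=18 Hollowpine=15 Juniper=14 → close Briarlake (overflow 6)
  18÷2 = 9 each, +1 to first 0
Round 4: Hollowpine=24 Juniper=23 → close Juniper (overflow 10)
  23÷1 = 23 each, +1 to first 0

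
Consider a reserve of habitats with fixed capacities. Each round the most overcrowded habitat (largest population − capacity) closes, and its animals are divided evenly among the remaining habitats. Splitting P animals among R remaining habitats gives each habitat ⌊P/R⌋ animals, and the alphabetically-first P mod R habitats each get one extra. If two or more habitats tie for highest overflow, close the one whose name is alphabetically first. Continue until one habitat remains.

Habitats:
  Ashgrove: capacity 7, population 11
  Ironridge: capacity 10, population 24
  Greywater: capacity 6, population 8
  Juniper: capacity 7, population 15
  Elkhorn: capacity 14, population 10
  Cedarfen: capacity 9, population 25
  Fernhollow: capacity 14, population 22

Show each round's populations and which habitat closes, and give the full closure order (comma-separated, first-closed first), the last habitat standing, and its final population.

Closure order: Cedarfen, Ironridge, Fernhollow, Juniper, Ashgrove, Greywater
Last habitat: Elkhorn with 115 animals

Round 1: Ashgrove=11 Cedarfen=25 Elkhorn=10 Fernhollow=22 Greywater=8 Ironridge=24 Juniper=15 → close Cedarfen (overflow 16)
  25÷6 = 4 each, +1 to first 1
Round 2: Ashgrove=16 Elkhorn=14 Fernhollow=26 Greywater=12 Ironridge=28 Juniper=19 → close Ironridge (overflow 18)
  28÷5 = 5 each, +1 to first 3
Round 3: Ashgrove=22 Elkhorn=20 Fernhollow=32 Greywater=17 Juniper=24 → close Fernhollow (overflow 18)
  32÷4 = 8 each, +1 to first 0
Round 4: Ashgrove=30 Elkhorn=28 Greywater=25 Juniper=32 → close Juniper (overflow 25)
  32÷3 = 10 each, +1 to first 2
Round 5: Ashgrove=41 Elkhorn=39 Greywater=35 → close Ashgrove (overflow 34)
  41÷2 = 20 each, +1 to first 1
Round 6: Elkhorn=60 Greywater=55 → close Greywater (overflow 49)
  55÷1 = 55 each, +1 to first 0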